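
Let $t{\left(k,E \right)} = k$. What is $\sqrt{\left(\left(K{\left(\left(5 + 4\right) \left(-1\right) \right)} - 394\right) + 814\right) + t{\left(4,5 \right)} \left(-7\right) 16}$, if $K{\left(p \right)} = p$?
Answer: $i \sqrt{37} \approx 6.0828 i$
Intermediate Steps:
$\sqrt{\left(\left(K{\left(\left(5 + 4\right) \left(-1\right) \right)} - 394\right) + 814\right) + t{\left(4,5 \right)} \left(-7\right) 16} = \sqrt{\left(\left(\left(5 + 4\right) \left(-1\right) - 394\right) + 814\right) + 4 \left(-7\right) 16} = \sqrt{\left(\left(9 \left(-1\right) - 394\right) + 814\right) - 448} = \sqrt{\left(\left(-9 - 394\right) + 814\right) - 448} = \sqrt{\left(-403 + 814\right) - 448} = \sqrt{411 - 448} = \sqrt{-37} = i \sqrt{37}$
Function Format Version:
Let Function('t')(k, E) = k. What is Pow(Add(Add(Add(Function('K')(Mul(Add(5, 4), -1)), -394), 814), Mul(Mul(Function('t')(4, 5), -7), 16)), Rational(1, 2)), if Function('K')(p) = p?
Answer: Mul(I, Pow(37, Rational(1, 2))) ≈ Mul(6.0828, I)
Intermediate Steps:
Pow(Add(Add(Add(Function('K')(Mul(Add(5, 4), -1)), -394), 814), Mul(Mul(Function('t')(4, 5), -7), 16)), Rational(1, 2)) = Pow(Add(Add(Add(Mul(Add(5, 4), -1), -394), 814), Mul(Mul(4, -7), 16)), Rational(1, 2)) = Pow(Add(Add(Add(Mul(9, -1), -394), 814), Mul(-28, 16)), Rational(1, 2)) = Pow(Add(Add(Add(-9, -394), 814), -448), Rational(1, 2)) = Pow(Add(Add(-403, 814), -448), Rational(1, 2)) = Pow(Add(411, -448), Rational(1, 2)) = Pow(-37, Rational(1, 2)) = Mul(I, Pow(37, Rational(1, 2)))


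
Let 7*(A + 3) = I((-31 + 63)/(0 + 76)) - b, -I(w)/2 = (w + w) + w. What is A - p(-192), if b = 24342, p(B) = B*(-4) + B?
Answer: -77079/19 ≈ -4056.8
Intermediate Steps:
I(w) = -6*w (I(w) = -2*((w + w) + w) = -2*(2*w + w) = -6*w)
p(B) = -3*B (p(B) = -4*B + B = -3*B)
A = -66135/19 (A = -3 + (-6*(-31 + 63)/(0 + 76) - 1*24342)/7 = -3 + (-192/76 - 24342)/7 = -3 + (-6*8/19 - 24342)/7 = -3 + (-48/19 - 24342)/7 = -3 + (1/7)*(-462546/19) = -3 - 66078/19 = -66135/19 ≈ -3480.8)
A - p(-192) = -66135/19 - (-3)*(-192) = -66135/19 - 1*576 = -66135/19 - 576 = -77079/19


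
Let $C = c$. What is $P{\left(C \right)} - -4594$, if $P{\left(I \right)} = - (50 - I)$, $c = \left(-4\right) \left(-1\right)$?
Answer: $4548$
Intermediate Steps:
$c = 4$
$C = 4$
$P{\left(I \right)} = -50 + I$
$P{\left(C \right)} - -4594 = \left(-50 + 4\right) - -4594 = -46 + 4594 = 4548$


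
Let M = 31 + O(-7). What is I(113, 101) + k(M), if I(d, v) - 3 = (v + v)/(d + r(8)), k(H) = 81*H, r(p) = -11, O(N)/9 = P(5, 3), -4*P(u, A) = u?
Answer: 327365/204 ≈ 1604.7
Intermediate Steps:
P(u, A) = -u/4
O(N) = -45/4 (O(N) = 9*(-1/4*5) = 9*(-5/4) = -45/4)
M = 79/4 (M = 31 - 45/4 = 79/4 ≈ 19.750)
I(d, v) = 3 + 2*v/(-11 + d) (I(d, v) = 3 + (v + v)/(d - 11) = 3 + (2*v)/(-11 + d) = 3 + 2*v/(-11 + d))
I(113, 101) + k(M) = (-33 + 2*101 + 3*113)/(-11 + 113) + 81*(79/4) = (-33 + 202 + 339)/102 + 6399/4 = (1/102)*508 + 6399/4 = 254/51 + 6399/4 = 327365/204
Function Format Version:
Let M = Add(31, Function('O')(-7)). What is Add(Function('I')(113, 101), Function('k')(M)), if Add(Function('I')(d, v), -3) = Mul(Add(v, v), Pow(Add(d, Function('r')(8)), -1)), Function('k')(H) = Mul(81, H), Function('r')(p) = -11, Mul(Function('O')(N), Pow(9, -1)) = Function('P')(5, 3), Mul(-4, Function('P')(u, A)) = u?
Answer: Rational(327365, 204) ≈ 1604.7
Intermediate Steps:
Function('P')(u, A) = Mul(Rational(-1, 4), u)
Function('O')(N) = Rational(-45, 4) (Function('O')(N) = Mul(9, Mul(Rational(-1, 4), 5)) = Mul(9, Rational(-5, 4)) = Rational(-45, 4))
M = Rational(79, 4) (M = Add(31, Rational(-45, 4)) = Rational(79, 4) ≈ 19.750)
Function('I')(d, v) = Add(3, Mul(2, v, Pow(Add(-11, d), -1))) (Function('I')(d, v) = Add(3, Mul(Add(v, v), Pow(Add(d, -11), -1))) = Add(3, Mul(Mul(2, v), Pow(Add(-11, d), -1))) = Add(3, Mul(2, v, Pow(Add(-11, d), -1))))
Add(Function('I')(113, 101), Function('k')(M)) = Add(Mul(Pow(Add(-11, 113), -1), Add(-33, Mul(2, 101), Mul(3, 113))), Mul(81, Rational(79, 4))) = Add(Mul(Pow(102, -1), Add(-33, 202, 339)), Rational(6399, 4)) = Add(Mul(Rational(1, 102), 508), Rational(6399, 4)) = Add(Rational(254, 51), Rational(6399, 4)) = Rational(327365, 204)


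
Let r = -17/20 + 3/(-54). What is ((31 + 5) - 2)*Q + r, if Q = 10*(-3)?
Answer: -183763/180 ≈ -1020.9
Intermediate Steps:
r = -163/180 (r = -17*1/20 + 3*(-1/54) = -17/20 - 1/18 = -163/180 ≈ -0.90556)
Q = -30
((31 + 5) - 2)*Q + r = ((31 + 5) - 2)*(-30) - 163/180 = (36 - 2)*(-30) - 163/180 = 34*(-30) - 163/180 = -1020 - 163/180 = -183763/180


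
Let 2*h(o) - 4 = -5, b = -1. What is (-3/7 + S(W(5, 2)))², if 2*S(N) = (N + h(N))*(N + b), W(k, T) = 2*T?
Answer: 18225/784 ≈ 23.246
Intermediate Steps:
h(o) = -½ (h(o) = 2 + (½)*(-5) = 2 - 5/2 = -½)
S(N) = (-1 + N)*(-½ + N)/2 (S(N) = ((N - ½)*(N - 1))/2 = ((-½ + N)*(-1 + N))/2 = ((-1 + N)*(-½ + N))/2 = (-1 + N)*(-½ + N)/2)
(-3/7 + S(W(5, 2)))² = (-3/7 + (¼ + (2*2)²/2 - 3*2/2))² = (-3*⅐ + (¼ + (½)*4² - ¾*4))² = (-3/7 + (¼ + (½)*16 - 3))² = (-3/7 + (¼ + 8 - 3))² = (-3/7 + 21/4)² = (135/28)² = 18225/784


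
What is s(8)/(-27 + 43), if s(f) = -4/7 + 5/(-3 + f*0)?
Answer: -47/336 ≈ -0.13988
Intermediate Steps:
s(f) = -47/21 (s(f) = -4*⅐ + 5/(-3 + 0) = -4/7 + 5/(-3) = -4/7 + 5*(-⅓) = -4/7 - 5/3 = -47/21)
s(8)/(-27 + 43) = -47/(21*(-27 + 43)) = -47/21/16 = -47/21*1/16 = -47/336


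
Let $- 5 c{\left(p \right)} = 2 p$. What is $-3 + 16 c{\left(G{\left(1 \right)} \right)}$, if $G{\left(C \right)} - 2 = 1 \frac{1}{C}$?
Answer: $- \frac{111}{5} \approx -22.2$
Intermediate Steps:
$G{\left(C \right)} = 2 + \frac{1}{C}$ ($G{\left(C \right)} = 2 + 1 \frac{1}{C} = 2 + \frac{1}{C}$)
$c{\left(p \right)} = - \frac{2 p}{5}$
$-3 + 16 c{\left(G{\left(1 \right)} \right)} = -3 + 16 \left(- \frac{2 \left(2 + 1^{-1}\right)}{5}\right) = -3 + 16 \left(- \frac{2 \left(2 + 1\right)}{5}\right) = -3 + 16 \left(\left(- \frac{2}{5}\right) 3\right) = -3 + 16 \left(- \frac{6}{5}\right) = -3 - \frac{96}{5} = - \frac{111}{5}$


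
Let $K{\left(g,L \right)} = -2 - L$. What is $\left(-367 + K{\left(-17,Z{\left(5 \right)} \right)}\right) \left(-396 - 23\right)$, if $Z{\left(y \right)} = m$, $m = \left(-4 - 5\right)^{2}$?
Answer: $188550$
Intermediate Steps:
$m = 81$ ($m = \left(-9\right)^{2} = 81$)
$Z{\left(y \right)} = 81$
$\left(-367 + K{\left(-17,Z{\left(5 \right)} \right)}\right) \left(-396 - 23\right) = \left(-367 - 83\right) \left(-396 - 23\right) = \left(-367 - 83\right) \left(-419\right) = \left(-450\right) \left(-419\right) = 188550$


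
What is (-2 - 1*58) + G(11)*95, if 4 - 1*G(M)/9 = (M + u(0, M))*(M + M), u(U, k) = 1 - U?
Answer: -222360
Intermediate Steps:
G(M) = 36 - 18*M*(1 + M) (G(M) = 36 - 9*(M + (1 - 1*0))*(M + M) = 36 - 9*(M + (1 + 0))*2*M = 36 - 9*(M + 1)*2*M = 36 - 9*(1 + M)*2*M = 36 - 18*M*(1 + M))
(-2 - 1*58) + G(11)*95 = (-2 - 1*58) + (36 - 18*11 - 18*11²)*95 = (-2 - 58) + (36 - 198 - 18*121)*95 = -60 + (36 - 198 - 2178)*95 = -60 - 2340*95 = -60 - 222300 = -222360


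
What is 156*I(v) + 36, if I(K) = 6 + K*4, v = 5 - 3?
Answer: 2220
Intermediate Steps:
v = 2
I(K) = 6 + 4*K
156*I(v) + 36 = 156*(6 + 4*2) + 36 = 156*(6 + 8) + 36 = 156*14 + 36 = 2184 + 36 = 2220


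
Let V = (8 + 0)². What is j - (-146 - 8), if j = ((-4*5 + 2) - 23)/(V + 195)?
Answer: 39845/259 ≈ 153.84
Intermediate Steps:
V = 64 (V = 8² = 64)
j = -41/259 (j = ((-4*5 + 2) - 23)/(64 + 195) = ((-20 + 2) - 23)/259 = (-18 - 23)*(1/259) = -41*1/259 = -41/259 ≈ -0.15830)
j - (-146 - 8) = -41/259 - (-146 - 8) = -41/259 - 1*(-154) = -41/259 + 154 = 39845/259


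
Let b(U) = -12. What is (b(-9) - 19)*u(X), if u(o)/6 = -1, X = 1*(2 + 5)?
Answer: 186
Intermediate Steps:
X = 7 (X = 1*7 = 7)
u(o) = -6 (u(o) = 6*(-1) = -6)
(b(-9) - 19)*u(X) = (-12 - 19)*(-6) = -31*(-6) = 186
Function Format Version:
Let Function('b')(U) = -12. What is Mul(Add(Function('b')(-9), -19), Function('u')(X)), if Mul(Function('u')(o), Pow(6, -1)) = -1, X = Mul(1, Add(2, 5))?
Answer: 186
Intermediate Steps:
X = 7 (X = Mul(1, 7) = 7)
Function('u')(o) = -6 (Function('u')(o) = Mul(6, -1) = -6)
Mul(Add(Function('b')(-9), -19), Function('u')(X)) = Mul(Add(-12, -19), -6) = Mul(-31, -6) = 186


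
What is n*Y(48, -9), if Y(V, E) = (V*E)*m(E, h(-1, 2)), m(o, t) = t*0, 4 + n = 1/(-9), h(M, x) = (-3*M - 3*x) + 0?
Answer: 0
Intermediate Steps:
h(M, x) = -3*M - 3*x
n = -37/9 (n = -4 + 1/(-9) = -4 - ⅑ = -37/9 ≈ -4.1111)
m(o, t) = 0
Y(V, E) = 0 (Y(V, E) = (V*E)*0 = (E*V)*0 = 0)
n*Y(48, -9) = -37/9*0 = 0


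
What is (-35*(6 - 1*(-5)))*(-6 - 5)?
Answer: 4235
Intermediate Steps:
(-35*(6 - 1*(-5)))*(-6 - 5) = -35*(6 + 5)*(-11) = -35*11*(-11) = -385*(-11) = 4235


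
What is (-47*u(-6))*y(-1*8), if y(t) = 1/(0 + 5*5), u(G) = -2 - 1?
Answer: 141/25 ≈ 5.6400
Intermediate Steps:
u(G) = -3
y(t) = 1/25 (y(t) = 1/(0 + 25) = 1/25)
(-47*u(-6))*y(-1*8) = -47*(-3)*(1/25) = 141*(1/25) = 141/25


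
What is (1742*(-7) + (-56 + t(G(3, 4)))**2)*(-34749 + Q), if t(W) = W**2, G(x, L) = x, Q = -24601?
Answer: 592609750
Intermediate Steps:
(1742*(-7) + (-56 + t(G(3, 4)))**2)*(-34749 + Q) = (1742*(-7) + (-56 + 3**2)**2)*(-34749 - 24601) = (-12194 + (-56 + 9)**2)*(-59350) = (-12194 + (-47)**2)*(-59350) = (-12194 + 2209)*(-59350) = -9985*(-59350) = 592609750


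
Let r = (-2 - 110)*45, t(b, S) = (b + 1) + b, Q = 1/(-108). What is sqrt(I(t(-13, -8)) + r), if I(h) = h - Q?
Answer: 223*I*sqrt(33)/18 ≈ 71.169*I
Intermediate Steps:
Q = -1/108 ≈ -0.0092593
t(b, S) = 1 + 2*b (t(b, S) = (1 + b) + b = 1 + 2*b)
r = -5040 (r = -112*45 = -5040)
I(h) = 1/108 + h (I(h) = h - 1*(-1/108) = h + 1/108 = 1/108 + h)
sqrt(I(t(-13, -8)) + r) = sqrt((1/108 + (1 + 2*(-13))) - 5040) = sqrt((1/108 + (1 - 26)) - 5040) = sqrt((1/108 - 25) - 5040) = sqrt(-2699/108 - 5040) = sqrt(-547019/108) = 223*I*sqrt(33)/18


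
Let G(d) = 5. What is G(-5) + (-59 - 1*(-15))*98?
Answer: -4307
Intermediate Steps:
G(-5) + (-59 - 1*(-15))*98 = 5 + (-59 - 1*(-15))*98 = 5 + (-59 + 15)*98 = 5 - 44*98 = 5 - 4312 = -4307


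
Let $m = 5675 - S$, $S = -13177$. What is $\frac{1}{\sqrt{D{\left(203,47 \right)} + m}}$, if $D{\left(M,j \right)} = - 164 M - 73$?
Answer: $- \frac{i \sqrt{14513}}{14513} \approx - 0.0083008 i$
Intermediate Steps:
$D{\left(M,j \right)} = -73 - 164 M$
$m = 18852$ ($m = 5675 - -13177 = 5675 + 13177 = 18852$)
$\frac{1}{\sqrt{D{\left(203,47 \right)} + m}} = \frac{1}{\sqrt{\left(-73 - 33292\right) + 18852}} = \frac{1}{\sqrt{-33365 + 18852}} = \frac{1}{\sqrt{-14513}} = \frac{1}{i \sqrt{14513}} = - \frac{i \sqrt{14513}}{14513}$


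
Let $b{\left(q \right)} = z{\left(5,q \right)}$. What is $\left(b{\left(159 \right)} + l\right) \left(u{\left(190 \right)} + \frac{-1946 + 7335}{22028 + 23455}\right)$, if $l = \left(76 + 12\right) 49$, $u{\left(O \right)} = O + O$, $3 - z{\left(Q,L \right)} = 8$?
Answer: $\frac{74463417203}{45483} \approx 1.6372 \cdot 10^{6}$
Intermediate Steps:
$z{\left(Q,L \right)} = -5$ ($z{\left(Q,L \right)} = 3 - 8 = -5$)
$b{\left(q \right)} = -5$
$u{\left(O \right)} = 2 O$
$l = 4312$ ($l = 88 \cdot 49 = 4312$)
$\left(b{\left(159 \right)} + l\right) \left(u{\left(190 \right)} + \frac{-1946 + 7335}{22028 + 23455}\right) = \left(-5 + 4312\right) \left(2 \cdot 190 + \frac{-1946 + 7335}{22028 + 23455}\right) = 4307 \left(380 + \frac{5389}{45483}\right) = 4307 \cdot \frac{17288929}{45483} = \frac{74463417203}{45483}$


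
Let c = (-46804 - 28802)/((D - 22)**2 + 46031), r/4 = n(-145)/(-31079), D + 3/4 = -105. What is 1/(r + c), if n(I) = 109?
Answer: -10334979581/12677034332 ≈ -0.81525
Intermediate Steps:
D = -423/4 (D = -3/4 - 105 = -423/4 ≈ -105.75)
r = -436/31079 (r = 4*(109/(-31079)) = 4*(109*(-1/31079)) = 4*(-109/31079) = -436/31079 ≈ -0.014029)
c = -403232/332539 (c = (-46804 - 28802)/((-423/4 - 22)**2 + 46031) = -75606/((-511/4)**2 + 46031) = -75606/(261121/16 + 46031) = -75606/997617/16 = -75606*16/997617 = -403232/332539 ≈ -1.2126)
1/(r + c) = 1/(-436/31079 - 403232/332539) = 1/(-12677034332/10334979581) = -10334979581/12677034332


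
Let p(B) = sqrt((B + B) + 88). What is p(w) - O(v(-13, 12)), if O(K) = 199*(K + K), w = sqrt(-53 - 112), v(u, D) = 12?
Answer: -4776 + sqrt(88 + 2*I*sqrt(165)) ≈ -4766.5 + 1.3552*I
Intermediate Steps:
w = I*sqrt(165) (w = sqrt(-165) = I*sqrt(165) ≈ 12.845*I)
O(K) = 398*K (O(K) = 199*(2*K) = 398*K)
p(B) = sqrt(88 + 2*B) (p(B) = sqrt(2*B + 88) = sqrt(88 + 2*B))
p(w) - O(v(-13, 12)) = sqrt(88 + 2*(I*sqrt(165))) - 398*12 = sqrt(88 + 2*I*sqrt(165)) - 1*4776 = sqrt(88 + 2*I*sqrt(165)) - 4776 = -4776 + sqrt(88 + 2*I*sqrt(165))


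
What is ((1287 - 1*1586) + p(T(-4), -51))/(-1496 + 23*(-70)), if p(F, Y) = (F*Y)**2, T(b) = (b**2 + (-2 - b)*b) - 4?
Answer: -41317/3106 ≈ -13.302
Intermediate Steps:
T(b) = -4 + b**2 + b*(-2 - b) (T(b) = (b**2 + b*(-2 - b)) - 4 = -4 + b**2 + b*(-2 - b))
p(F, Y) = F**2*Y**2
((1287 - 1*1586) + p(T(-4), -51))/(-1496 + 23*(-70)) = ((1287 - 1*1586) + (-4 - 2*(-4))**2*(-51)**2)/(-1496 + 23*(-70)) = ((1287 - 1586) + (-4 + 8)**2*2601)/(-1496 - 1610) = (-299 + 4**2*2601)/(-3106) = (-299 + 16*2601)*(-1/3106) = (-299 + 41616)*(-1/3106) = 41317*(-1/3106) = -41317/3106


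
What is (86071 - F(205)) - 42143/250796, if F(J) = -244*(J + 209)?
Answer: 46920629109/250796 ≈ 1.8709e+5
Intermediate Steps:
F(J) = -50996 - 244*J (F(J) = -244*(209 + J) = -50996 - 244*J)
(86071 - F(205)) - 42143/250796 = (86071 - (-50996 - 244*205)) - 42143/250796 = (86071 - (-50996 - 50020)) - 42143*1/250796 = (86071 - 1*(-101016)) - 42143/250796 = (86071 + 101016) - 42143/250796 = 187087 - 42143/250796 = 46920629109/250796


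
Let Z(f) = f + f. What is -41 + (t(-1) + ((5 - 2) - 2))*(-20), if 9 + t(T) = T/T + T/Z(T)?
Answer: 89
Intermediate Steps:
Z(f) = 2*f
t(T) = -15/2 (t(T) = -9 + (T/T + T/((2*T))) = -9 + (1 + T*(1/(2*T))) = -9 + (1 + ½) = -9 + 3/2 = -15/2)
-41 + (t(-1) + ((5 - 2) - 2))*(-20) = -41 + (-15/2 + ((5 - 2) - 2))*(-20) = -41 + (-15/2 + (3 - 2))*(-20) = -41 + (-15/2 + 1)*(-20) = -41 - 13/2*(-20) = -41 + 130 = 89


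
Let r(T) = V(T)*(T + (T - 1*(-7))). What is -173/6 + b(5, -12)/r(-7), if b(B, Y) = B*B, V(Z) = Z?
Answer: -8327/294 ≈ -28.323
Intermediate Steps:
r(T) = T*(7 + 2*T) (r(T) = T*(T + (T - 1*(-7))) = T*(T + (T + 7)) = T*(T + (7 + T)) = T*(7 + 2*T))
b(B, Y) = B²
-173/6 + b(5, -12)/r(-7) = -173/6 + 5²/((-7*(7 + 2*(-7)))) = -173*⅙ + 25/((-7*(7 - 14))) = -173/6 + 25/((-7*(-7))) = -173/6 + 25/49 = -8327/294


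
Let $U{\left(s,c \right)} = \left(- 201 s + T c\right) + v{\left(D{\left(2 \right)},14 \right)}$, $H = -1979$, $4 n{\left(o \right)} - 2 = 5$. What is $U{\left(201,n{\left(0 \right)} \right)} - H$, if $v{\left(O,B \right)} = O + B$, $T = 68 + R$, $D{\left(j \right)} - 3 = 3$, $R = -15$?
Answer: $- \frac{153237}{4} \approx -38309.0$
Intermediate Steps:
$n{\left(o \right)} = \frac{7}{4}$ ($n{\left(o \right)} = \frac{1}{2} + \frac{1}{4} \cdot 5 = \frac{1}{2} + \frac{5}{4} = \frac{7}{4}$)
$D{\left(j \right)} = 6$ ($D{\left(j \right)} = 3 + 3 = 6$)
$T = 53$ ($T = 68 - 15 = 53$)
$v{\left(O,B \right)} = B + O$
$U{\left(s,c \right)} = 20 - 201 s + 53 c$ ($U{\left(s,c \right)} = \left(- 201 s + 53 c\right) + \left(14 + 6\right) = \left(- 201 s + 53 c\right) + 20 = 20 - 201 s + 53 c$)
$U{\left(201,n{\left(0 \right)} \right)} - H = \left(20 - 40401 + 53 \cdot \frac{7}{4}\right) - -1979 = \left(20 - 40401 + \frac{371}{4}\right) + 1979 = - \frac{161153}{4} + 1979 = - \frac{153237}{4}$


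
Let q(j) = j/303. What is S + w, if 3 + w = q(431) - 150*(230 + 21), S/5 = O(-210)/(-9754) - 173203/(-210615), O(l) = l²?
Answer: -781609576343215/20748820971 ≈ -37670.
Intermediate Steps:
S = -3799349719/205433871 (S = 5*((-210)²/(-9754) - 173203/(-210615)) = 5*(44100*(-1/9754) - 173203*(-1/210615)) = 5*(-22050/4877 + 173203/210615) = 5*(-3799349719/1027169355) = -3799349719/205433871 ≈ -18.494)
q(j) = j/303 (q(j) = j*(1/303) = j/303)
w = -11408428/303 (w = -3 + ((1/303)*431 - 150*(230 + 21)) = -3 + (431/303 - 150*251) = -3 + (431/303 - 37650) = -3 - 11407519/303 = -11408428/303 ≈ -37652.)
S + w = -3799349719/205433871 - 11408428/303 = -781609576343215/20748820971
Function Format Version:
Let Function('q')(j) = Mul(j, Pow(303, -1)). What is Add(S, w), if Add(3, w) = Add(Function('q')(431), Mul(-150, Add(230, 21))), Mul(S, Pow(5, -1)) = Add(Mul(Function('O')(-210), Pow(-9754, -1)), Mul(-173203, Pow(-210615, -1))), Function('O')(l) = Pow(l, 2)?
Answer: Rational(-781609576343215, 20748820971) ≈ -37670.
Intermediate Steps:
S = Rational(-3799349719, 205433871) (S = Mul(5, Add(Mul(Pow(-210, 2), Pow(-9754, -1)), Mul(-173203, Pow(-210615, -1)))) = Mul(5, Add(Mul(44100, Rational(-1, 9754)), Mul(-173203, Rational(-1, 210615)))) = Mul(5, Add(Rational(-22050, 4877), Rational(173203, 210615))) = Mul(5, Rational(-3799349719, 1027169355)) = Rational(-3799349719, 205433871) ≈ -18.494)
Function('q')(j) = Mul(Rational(1, 303), j) (Function('q')(j) = Mul(j, Rational(1, 303)) = Mul(Rational(1, 303), j))
w = Rational(-11408428, 303) (w = Add(-3, Add(Mul(Rational(1, 303), 431), Mul(-150, Add(230, 21)))) = Add(-3, Add(Rational(431, 303), Mul(-150, 251))) = Add(-3, Add(Rational(431, 303), -37650)) = Add(-3, Rational(-11407519, 303)) = Rational(-11408428, 303) ≈ -37652.)
Add(S, w) = Add(Rational(-3799349719, 205433871), Rational(-11408428, 303)) = Rational(-781609576343215, 20748820971)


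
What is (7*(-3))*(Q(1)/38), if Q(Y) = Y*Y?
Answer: -21/38 ≈ -0.55263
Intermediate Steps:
Q(Y) = Y²
(7*(-3))*(Q(1)/38) = (7*(-3))*(1²/38) = -21/38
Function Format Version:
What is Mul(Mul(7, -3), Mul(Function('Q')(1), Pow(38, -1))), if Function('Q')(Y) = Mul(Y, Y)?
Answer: Rational(-21, 38) ≈ -0.55263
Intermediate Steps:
Function('Q')(Y) = Pow(Y, 2)
Mul(Mul(7, -3), Mul(Function('Q')(1), Pow(38, -1))) = Mul(Mul(7, -3), Mul(Pow(1, 2), Pow(38, -1))) = Mul(-21, Mul(1, Rational(1, 38))) = Mul(-21, Rational(1, 38)) = Rational(-21, 38)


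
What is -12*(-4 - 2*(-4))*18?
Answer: -864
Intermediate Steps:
-12*(-4 - 2*(-4))*18 = -12*(-4 + 8)*18 = -12*4*18 = -48*18 = -864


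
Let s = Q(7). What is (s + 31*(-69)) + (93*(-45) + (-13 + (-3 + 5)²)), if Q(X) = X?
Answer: -6326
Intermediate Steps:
s = 7
(s + 31*(-69)) + (93*(-45) + (-13 + (-3 + 5)²)) = (7 + 31*(-69)) + (93*(-45) + (-13 + (-3 + 5)²)) = (7 - 2139) + (-4185 + (-13 + 2²)) = -2132 + (-4185 + (-13 + 4)) = -2132 + (-4185 - 9) = -2132 - 4194 = -6326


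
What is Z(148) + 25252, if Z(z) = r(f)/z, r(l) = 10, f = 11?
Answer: 1868653/74 ≈ 25252.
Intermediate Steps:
Z(z) = 10/z
Z(148) + 25252 = 10/148 + 25252 = 10*(1/148) + 25252 = 5/74 + 25252 = 1868653/74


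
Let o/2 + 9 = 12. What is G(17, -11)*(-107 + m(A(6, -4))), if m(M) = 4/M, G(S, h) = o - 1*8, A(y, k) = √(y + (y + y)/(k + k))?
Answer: 214 - 8*√2/3 ≈ 210.23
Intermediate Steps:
o = 6 (o = -18 + 2*12 = -18 + 24 = 6)
A(y, k) = √(y + y/k) (A(y, k) = √(y + (2*y)/((2*k))) = √(y + (2*y)*(1/(2*k))) = √(y + y/k))
G(S, h) = -2 (G(S, h) = 6 - 1*8 = 6 - 8 = -2)
G(17, -11)*(-107 + m(A(6, -4))) = -2*(-107 + 4/(√(6 + 6/(-4)))) = -2*(-107 + 4/(√(6 + 6*(-¼)))) = -2*(-107 + 4/(√(6 - 3/2))) = -2*(-107 + 4/(√(9/2))) = -2*(-107 + 4/((3*√2/2))) = -2*(-107 + 4*(√2/3)) = -2*(-107 + 4*√2/3) = 214 - 8*√2/3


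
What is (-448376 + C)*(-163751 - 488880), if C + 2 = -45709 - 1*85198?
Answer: 378059348835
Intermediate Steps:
C = -130909 (C = -2 + (-45709 - 1*85198) = -2 + (-45709 - 85198) = -2 - 130907 = -130909)
(-448376 + C)*(-163751 - 488880) = (-448376 - 130909)*(-163751 - 488880) = -579285*(-652631) = 378059348835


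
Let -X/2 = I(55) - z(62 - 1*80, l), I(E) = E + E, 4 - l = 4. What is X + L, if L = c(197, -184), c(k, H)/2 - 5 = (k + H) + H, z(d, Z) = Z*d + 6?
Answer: -540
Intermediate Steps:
l = 0 (l = 4 - 1*4 = 4 - 4 = 0)
z(d, Z) = 6 + Z*d
c(k, H) = 10 + 2*k + 4*H (c(k, H) = 10 + 2*((k + H) + H) = 10 + 2*((H + k) + H) = 10 + 2*(k + 2*H) = 10 + (2*k + 4*H) = 10 + 2*k + 4*H)
I(E) = 2*E
X = -208 (X = -2*(2*55 - (6 + 0*(62 - 1*80))) = -2*(110 - (6 + 0*(62 - 80))) = -2*(110 - (6 + 0*(-18))) = -2*(110 - (6 + 0)) = -2*(110 - 1*6) = -2*(110 - 6) = -2*104 = -208)
L = -332 (L = 10 + 2*197 + 4*(-184) = 10 + 394 - 736 = -332)
X + L = -208 - 332 = -540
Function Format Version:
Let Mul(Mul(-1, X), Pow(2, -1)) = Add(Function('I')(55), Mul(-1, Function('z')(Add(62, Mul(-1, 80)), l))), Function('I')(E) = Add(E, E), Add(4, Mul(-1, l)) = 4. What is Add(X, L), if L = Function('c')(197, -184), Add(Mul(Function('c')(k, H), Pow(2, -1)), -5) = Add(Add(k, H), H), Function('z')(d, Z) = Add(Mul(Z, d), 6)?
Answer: -540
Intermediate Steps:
l = 0 (l = Add(4, Mul(-1, 4)) = Add(4, -4) = 0)
Function('z')(d, Z) = Add(6, Mul(Z, d))
Function('c')(k, H) = Add(10, Mul(2, k), Mul(4, H)) (Function('c')(k, H) = Add(10, Mul(2, Add(Add(k, H), H))) = Add(10, Mul(2, Add(Add(H, k), H))) = Add(10, Mul(2, Add(k, Mul(2, H)))) = Add(10, Add(Mul(2, k), Mul(4, H))) = Add(10, Mul(2, k), Mul(4, H)))
Function('I')(E) = Mul(2, E)
X = -208 (X = Mul(-2, Add(Mul(2, 55), Mul(-1, Add(6, Mul(0, Add(62, Mul(-1, 80))))))) = Mul(-2, Add(110, Mul(-1, Add(6, Mul(0, Add(62, -80)))))) = Mul(-2, Add(110, Mul(-1, Add(6, Mul(0, -18))))) = Mul(-2, Add(110, Mul(-1, Add(6, 0)))) = Mul(-2, Add(110, Mul(-1, 6))) = Mul(-2, Add(110, -6)) = Mul(-2, 104) = -208)
L = -332 (L = Add(10, Mul(2, 197), Mul(4, -184)) = Add(10, 394, -736) = -332)
Add(X, L) = Add(-208, -332) = -540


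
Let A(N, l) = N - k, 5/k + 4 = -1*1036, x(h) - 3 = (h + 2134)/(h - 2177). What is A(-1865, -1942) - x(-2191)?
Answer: -679955/364 ≈ -1868.0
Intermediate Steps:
x(h) = 3 + (2134 + h)/(-2177 + h) (x(h) = 3 + (h + 2134)/(h - 2177) = 3 + (2134 + h)/(-2177 + h))
k = -1/208 (k = 5/(-4 - 1*1036) = 5/(-4 - 1036) = 5/(-1040) = 5*(-1/1040) = -1/208 ≈ -0.0048077)
A(N, l) = 1/208 + N (A(N, l) = N - 1*(-1/208) = N + 1/208 = 1/208 + N)
A(-1865, -1942) - x(-2191) = (1/208 - 1865) - (-4397 + 4*(-2191))/(-2177 - 2191) = -387919/208 - (-4397 - 8764)/(-4368) = -387919/208 - (-1)*(-13161)/4368 = -387919/208 - 1*4387/1456 = -387919/208 - 4387/1456 = -679955/364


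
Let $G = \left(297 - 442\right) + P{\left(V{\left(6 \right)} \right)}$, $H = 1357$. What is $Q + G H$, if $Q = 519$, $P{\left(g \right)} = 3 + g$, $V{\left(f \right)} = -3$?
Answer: $-196246$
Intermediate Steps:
$G = -145$ ($G = \left(297 - 442\right) + \left(3 - 3\right) = -145 + 0 = -145$)
$Q + G H = 519 - 196765 = -196246$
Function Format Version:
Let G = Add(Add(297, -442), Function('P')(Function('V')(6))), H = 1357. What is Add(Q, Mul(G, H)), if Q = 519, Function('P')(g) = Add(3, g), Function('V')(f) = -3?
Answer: -196246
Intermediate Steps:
G = -145 (G = Add(Add(297, -442), Add(3, -3)) = Add(-145, 0) = -145)
Add(Q, Mul(G, H)) = Add(519, Mul(-145, 1357)) = Add(519, -196765) = -196246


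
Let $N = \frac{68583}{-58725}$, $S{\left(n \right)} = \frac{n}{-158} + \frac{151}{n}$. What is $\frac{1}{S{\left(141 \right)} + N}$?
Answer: $- \frac{145363950}{143815861} \approx -1.0108$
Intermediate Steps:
$S{\left(n \right)} = \frac{151}{n} - \frac{n}{158}$ ($S{\left(n \right)} = n \left(- \frac{1}{158}\right) + \frac{151}{n} = - \frac{n}{158} + \frac{151}{n} = \frac{151}{n} - \frac{n}{158}$)
$N = - \frac{22861}{19575}$ ($N = 68583 \left(- \frac{1}{58725}\right) = - \frac{22861}{19575} \approx -1.1679$)
$\frac{1}{S{\left(141 \right)} + N} = \frac{1}{\left(\frac{151}{141} - \frac{141}{158}\right) - \frac{22861}{19575}} = \frac{1}{\frac{3977}{22278} - \frac{22861}{19575}} = \frac{1}{- \frac{143815861}{145363950}} = - \frac{145363950}{143815861}$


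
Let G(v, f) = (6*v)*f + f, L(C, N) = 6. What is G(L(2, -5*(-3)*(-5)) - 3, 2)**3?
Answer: 54872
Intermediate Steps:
G(v, f) = f + 6*f*v (G(v, f) = 6*f*v + f = f + 6*f*v)
G(L(2, -5*(-3)*(-5)) - 3, 2)**3 = (2*(1 + 6*(6 - 3)))**3 = (2*(1 + 6*3))**3 = (2*(1 + 18))**3 = (2*19)**3 = 38**3 = 54872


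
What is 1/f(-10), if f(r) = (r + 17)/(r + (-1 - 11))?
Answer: -22/7 ≈ -3.1429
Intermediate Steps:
f(r) = (17 + r)/(-12 + r) (f(r) = (17 + r)/(r - 12) = (17 + r)/(-12 + r))
1/f(-10) = 1/((17 - 10)/(-12 - 10)) = 1/(7/(-22)) = 1/(-1/22*7) = 1/(-7/22) = -22/7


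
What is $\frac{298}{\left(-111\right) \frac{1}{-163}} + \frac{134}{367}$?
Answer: $\frac{17841532}{40737} \approx 437.97$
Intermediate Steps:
$\frac{298}{\left(-111\right) \frac{1}{-163}} + \frac{134}{367} = \frac{298}{\left(-111\right) \left(- \frac{1}{163}\right)} + 134 \cdot \frac{1}{367} = \frac{298}{\frac{111}{163}} + \frac{134}{367} = 298 \cdot \frac{163}{111} + \frac{134}{367} = \frac{48574}{111} + \frac{134}{367} = \frac{17841532}{40737}$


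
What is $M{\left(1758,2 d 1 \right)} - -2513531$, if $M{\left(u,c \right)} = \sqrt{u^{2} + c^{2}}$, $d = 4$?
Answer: $2513531 + 2 \sqrt{772657} \approx 2.5153 \cdot 10^{6}$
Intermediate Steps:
$M{\left(u,c \right)} = \sqrt{c^{2} + u^{2}}$
$M{\left(1758,2 d 1 \right)} - -2513531 = \sqrt{\left(2 \cdot 4 \cdot 1\right)^{2} + 1758^{2}} - -2513531 = \sqrt{\left(8 \cdot 1\right)^{2} + 3090564} + 2513531 = \sqrt{8^{2} + 3090564} + 2513531 = \sqrt{64 + 3090564} + 2513531 = \sqrt{3090628} + 2513531 = 2 \sqrt{772657} + 2513531 = 2513531 + 2 \sqrt{772657}$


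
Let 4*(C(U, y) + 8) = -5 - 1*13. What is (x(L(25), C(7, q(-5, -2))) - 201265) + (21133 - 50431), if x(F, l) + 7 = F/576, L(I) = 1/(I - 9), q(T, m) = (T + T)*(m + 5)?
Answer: -2124933119/9216 ≈ -2.3057e+5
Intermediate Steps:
q(T, m) = 2*T*(5 + m) (q(T, m) = (2*T)*(5 + m) = 2*T*(5 + m))
C(U, y) = -25/2 (C(U, y) = -8 + (-5 - 1*13)/4 = -8 + (-5 - 13)/4 = -8 + (1/4)*(-18) = -8 - 9/2 = -25/2)
L(I) = 1/(-9 + I)
x(F, l) = -7 + F/576
(x(L(25), C(7, q(-5, -2))) - 201265) + (21133 - 50431) = ((-7 + 1/(576*(-9 + 25))) - 201265) + (21133 - 50431) = ((-7 + (1/576)/16) - 201265) - 29298 = ((-7 + (1/576)*(1/16)) - 201265) - 29298 = ((-7 + 1/9216) - 201265) - 29298 = (-64511/9216 - 201265) - 29298 = -1854922751/9216 - 29298 = -2124933119/9216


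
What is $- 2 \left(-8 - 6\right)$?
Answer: $28$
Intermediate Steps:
$- 2 \left(-8 - 6\right) = \left(-2\right) \left(-14\right) = 28$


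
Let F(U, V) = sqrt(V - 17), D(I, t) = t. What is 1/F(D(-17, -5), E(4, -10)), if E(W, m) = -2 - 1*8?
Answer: -I*sqrt(3)/9 ≈ -0.19245*I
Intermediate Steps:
E(W, m) = -10 (E(W, m) = -2 - 8 = -10)
F(U, V) = sqrt(-17 + V)
1/F(D(-17, -5), E(4, -10)) = 1/(sqrt(-17 - 10)) = 1/(sqrt(-27)) = 1/(3*I*sqrt(3)) = -I*sqrt(3)/9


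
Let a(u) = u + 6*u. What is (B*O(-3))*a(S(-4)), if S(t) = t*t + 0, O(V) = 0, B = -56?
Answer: 0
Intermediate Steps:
S(t) = t² (S(t) = t² + 0 = t²)
a(u) = 7*u
(B*O(-3))*a(S(-4)) = (-56*0)*(7*(-4)²) = 0*(7*16) = 0*112 = 0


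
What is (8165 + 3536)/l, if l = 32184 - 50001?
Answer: -11701/17817 ≈ -0.65673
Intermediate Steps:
l = -17817
(8165 + 3536)/l = (8165 + 3536)/(-17817) = 11701*(-1/17817) = -11701/17817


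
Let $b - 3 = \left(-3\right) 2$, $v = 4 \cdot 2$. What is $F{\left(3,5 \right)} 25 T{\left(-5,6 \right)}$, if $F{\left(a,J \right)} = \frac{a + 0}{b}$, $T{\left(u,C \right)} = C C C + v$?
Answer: $-5600$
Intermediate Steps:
$v = 8$
$T{\left(u,C \right)} = 8 + C^{3}$ ($T{\left(u,C \right)} = C C C + 8 = C^{2} C + 8 = C^{3} + 8 = 8 + C^{3}$)
$b = -3$ ($b = 3 - 6 = -3$)
$F{\left(a,J \right)} = - \frac{a}{3}$ ($F{\left(a,J \right)} = \frac{a + 0}{-3} = a \left(- \frac{1}{3}\right) = - \frac{a}{3}$)
$F{\left(3,5 \right)} 25 T{\left(-5,6 \right)} = \left(- \frac{1}{3}\right) 3 \cdot 25 \left(8 + 6^{3}\right) = \left(-1\right) 25 \left(8 + 216\right) = \left(-25\right) 224 = -5600$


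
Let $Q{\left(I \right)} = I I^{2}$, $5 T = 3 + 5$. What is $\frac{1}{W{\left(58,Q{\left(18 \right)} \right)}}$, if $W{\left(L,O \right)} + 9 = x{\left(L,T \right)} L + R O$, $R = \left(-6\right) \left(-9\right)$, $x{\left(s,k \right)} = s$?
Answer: $\frac{1}{318283} \approx 3.1419 \cdot 10^{-6}$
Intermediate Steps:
$T = \frac{8}{5}$ ($T = \frac{3 + 5}{5} = \frac{1}{5} \cdot 8 = \frac{8}{5} \approx 1.6$)
$R = 54$
$Q{\left(I \right)} = I^{3}$
$W{\left(L,O \right)} = -9 + L^{2} + 54 O$ ($W{\left(L,O \right)} = -9 + \left(L L + 54 O\right) = -9 + \left(L^{2} + 54 O\right) = -9 + L^{2} + 54 O$)
$\frac{1}{W{\left(58,Q{\left(18 \right)} \right)}} = \frac{1}{-9 + 58^{2} + 54 \cdot 18^{3}} = \frac{1}{-9 + 3364 + 54 \cdot 5832} = \frac{1}{-9 + 3364 + 314928} = \frac{1}{318283}$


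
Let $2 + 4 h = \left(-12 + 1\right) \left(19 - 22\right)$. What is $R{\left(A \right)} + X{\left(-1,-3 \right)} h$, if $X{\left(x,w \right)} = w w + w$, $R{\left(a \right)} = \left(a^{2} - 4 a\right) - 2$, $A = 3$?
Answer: $\frac{83}{2} \approx 41.5$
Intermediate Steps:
$R{\left(a \right)} = -2 + a^{2} - 4 a$
$X{\left(x,w \right)} = w + w^{2}$ ($X{\left(x,w \right)} = w^{2} + w = w + w^{2}$)
$h = \frac{31}{4}$ ($h = - \frac{1}{2} + \frac{\left(-12 + 1\right) \left(19 - 22\right)}{4} = - \frac{1}{2} + \frac{\left(-11\right) \left(-3\right)}{4} = - \frac{1}{2} + \frac{1}{4} \cdot 33 = - \frac{1}{2} + \frac{33}{4} = \frac{31}{4} \approx 7.75$)
$R{\left(A \right)} + X{\left(-1,-3 \right)} h = \left(-2 + 3^{2} - 12\right) + - 3 \left(1 - 3\right) \frac{31}{4} = \left(-2 + 9 - 12\right) + \left(-3\right) \left(-2\right) \frac{31}{4} = -5 + 6 \cdot \frac{31}{4} = -5 + \frac{93}{2} = \frac{83}{2}$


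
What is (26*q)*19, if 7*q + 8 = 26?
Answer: 8892/7 ≈ 1270.3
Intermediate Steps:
q = 18/7 (q = -8/7 + (1/7)*26 = -8/7 + 26/7 = 18/7 ≈ 2.5714)
(26*q)*19 = (26*(18/7))*19 = (468/7)*19 = 8892/7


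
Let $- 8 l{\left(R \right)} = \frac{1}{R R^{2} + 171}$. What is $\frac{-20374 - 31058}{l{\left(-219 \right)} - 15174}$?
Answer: $\frac{4321640867328}{1275015136895} \approx 3.3895$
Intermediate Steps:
$l{\left(R \right)} = - \frac{1}{8 \left(171 + R^{3}\right)}$ ($l{\left(R \right)} = - \frac{1}{8 \left(R R^{2} + 171\right)} = - \frac{1}{8 \left(R^{3} + 171\right)} = - \frac{1}{8 \left(171 + R^{3}\right)}$)
$\frac{-20374 - 31058}{l{\left(-219 \right)} - 15174} = \frac{-20374 - 31058}{- \frac{1}{1368 + 8 \left(-219\right)^{3}} - 15174} = - \frac{51432}{- \frac{1}{1368 + 8 \left(-10503459\right)} - 15174} = - \frac{51432}{- \frac{1}{1368 - 84027672} - 15174} = - \frac{51432}{- \frac{1}{-84026304} - 15174} = - \frac{51432}{\left(-1\right) \left(- \frac{1}{84026304}\right) - 15174} = - \frac{51432}{\frac{1}{84026304} - 15174} = - \frac{51432}{- \frac{1275015136895}{84026304}} = \left(-51432\right) \left(- \frac{84026304}{1275015136895}\right) = \frac{4321640867328}{1275015136895}$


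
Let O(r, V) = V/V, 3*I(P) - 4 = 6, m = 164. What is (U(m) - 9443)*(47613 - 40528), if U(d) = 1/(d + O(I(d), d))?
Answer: -2207819198/33 ≈ -6.6904e+7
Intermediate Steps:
I(P) = 10/3 (I(P) = 4/3 + (⅓)*6 = 4/3 + 2 = 10/3)
O(r, V) = 1
U(d) = 1/(1 + d) (U(d) = 1/(d + 1) = 1/(1 + d))
(U(m) - 9443)*(47613 - 40528) = (1/(1 + 164) - 9443)*(47613 - 40528) = (1/165 - 9443)*7085 = -1558094/165*7085 = -2207819198/33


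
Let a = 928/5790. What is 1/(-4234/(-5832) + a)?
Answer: 2813940/2493913 ≈ 1.1283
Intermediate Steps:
a = 464/2895 (a = 928*(1/5790) = 464/2895 ≈ 0.16028)
1/(-4234/(-5832) + a) = 1/(-4234/(-5832) + 464/2895) = 1/(-4234*(-1/5832) + 464/2895) = 1/(2117/2916 + 464/2895) = 1/(2493913/2813940) = 2813940/2493913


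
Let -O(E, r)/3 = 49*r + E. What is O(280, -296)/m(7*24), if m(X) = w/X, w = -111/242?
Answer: -578290944/37 ≈ -1.5629e+7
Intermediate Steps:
O(E, r) = -147*r - 3*E (O(E, r) = -3*(49*r + E) = -3*(E + 49*r) = -147*r - 3*E)
w = -111/242 (w = -111*1/242 = -111/242 ≈ -0.45868)
m(X) = -111/(242*X)
O(280, -296)/m(7*24) = (-147*(-296) - 3*280)/((-111/(242*(7*24)))) = (43512 - 840)/((-111/242/168)) = 42672/((-111/242*1/168)) = 42672/(-37/13552) = 42672*(-13552/37) = -578290944/37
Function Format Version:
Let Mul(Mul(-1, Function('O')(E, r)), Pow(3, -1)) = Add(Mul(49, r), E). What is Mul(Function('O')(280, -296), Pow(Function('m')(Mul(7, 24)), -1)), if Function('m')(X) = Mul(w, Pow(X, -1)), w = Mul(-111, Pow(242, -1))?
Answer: Rational(-578290944, 37) ≈ -1.5629e+7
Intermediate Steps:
Function('O')(E, r) = Add(Mul(-147, r), Mul(-3, E)) (Function('O')(E, r) = Mul(-3, Add(Mul(49, r), E)) = Mul(-3, Add(E, Mul(49, r))) = Add(Mul(-147, r), Mul(-3, E)))
w = Rational(-111, 242) (w = Mul(-111, Rational(1, 242)) = Rational(-111, 242) ≈ -0.45868)
Function('m')(X) = Mul(Rational(-111, 242), Pow(X, -1))
Mul(Function('O')(280, -296), Pow(Function('m')(Mul(7, 24)), -1)) = Mul(Add(Mul(-147, -296), Mul(-3, 280)), Pow(Mul(Rational(-111, 242), Pow(Mul(7, 24), -1)), -1)) = Mul(Add(43512, -840), Pow(Mul(Rational(-111, 242), Pow(168, -1)), -1)) = Mul(42672, Pow(Mul(Rational(-111, 242), Rational(1, 168)), -1)) = Mul(42672, Pow(Rational(-37, 13552), -1)) = Mul(42672, Rational(-13552, 37)) = Rational(-578290944, 37)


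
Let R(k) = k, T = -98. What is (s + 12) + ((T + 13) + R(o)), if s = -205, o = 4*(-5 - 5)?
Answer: -318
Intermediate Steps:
o = -40 (o = 4*(-10) = -40)
(s + 12) + ((T + 13) + R(o)) = (-205 + 12) + ((-98 + 13) - 40) = -193 + (-85 - 40) = -193 - 125 = -318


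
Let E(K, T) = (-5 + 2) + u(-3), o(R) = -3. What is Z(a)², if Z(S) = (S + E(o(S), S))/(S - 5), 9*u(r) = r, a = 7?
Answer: 121/36 ≈ 3.3611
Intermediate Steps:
u(r) = r/9
E(K, T) = -10/3 (E(K, T) = (-5 + 2) + (⅑)*(-3) = -3 - ⅓ = -10/3)
Z(S) = (-10/3 + S)/(-5 + S) (Z(S) = (S - 10/3)/(S - 5) = (-10/3 + S)/(-5 + S))
Z(a)² = ((-10/3 + 7)/(-5 + 7))² = ((11/3)/2)² = ((½)*(11/3))² = (11/6)² = 121/36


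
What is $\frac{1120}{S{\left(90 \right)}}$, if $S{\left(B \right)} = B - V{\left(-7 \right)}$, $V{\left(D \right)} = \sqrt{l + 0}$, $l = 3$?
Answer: $\frac{33600}{2699} + \frac{1120 \sqrt{3}}{8097} \approx 12.689$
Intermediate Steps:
$V{\left(D \right)} = \sqrt{3}$ ($V{\left(D \right)} = \sqrt{3 + 0} = \sqrt{3}$)
$S{\left(B \right)} = B - \sqrt{3}$
$\frac{1120}{S{\left(90 \right)}} = \frac{1120}{90 - \sqrt{3}}$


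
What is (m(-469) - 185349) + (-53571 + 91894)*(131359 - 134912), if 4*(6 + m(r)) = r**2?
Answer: -545167935/4 ≈ -1.3629e+8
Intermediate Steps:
m(r) = -6 + r**2/4
(m(-469) - 185349) + (-53571 + 91894)*(131359 - 134912) = ((-6 + (1/4)*(-469)**2) - 185349) + (-53571 + 91894)*(131359 - 134912) = ((-6 + (1/4)*219961) - 185349) + 38323*(-3553) = ((-6 + 219961/4) - 185349) - 136161619 = (219937/4 - 185349) - 136161619 = -521459/4 - 136161619 = -545167935/4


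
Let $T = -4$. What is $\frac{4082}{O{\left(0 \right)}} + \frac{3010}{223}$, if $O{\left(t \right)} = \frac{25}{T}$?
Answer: $- \frac{3565894}{5575} \approx -639.62$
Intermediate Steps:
$O{\left(t \right)} = - \frac{25}{4}$ ($O{\left(t \right)} = \frac{25}{-4} = 25 \left(- \frac{1}{4}\right) = - \frac{25}{4}$)
$\frac{4082}{O{\left(0 \right)}} + \frac{3010}{223} = \frac{4082}{- \frac{25}{4}} + \frac{3010}{223} = 4082 \left(- \frac{4}{25}\right) + 3010 \cdot \frac{1}{223} = - \frac{16328}{25} + \frac{3010}{223} = - \frac{3565894}{5575}$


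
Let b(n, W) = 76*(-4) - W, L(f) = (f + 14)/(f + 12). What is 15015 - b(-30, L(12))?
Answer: 183841/12 ≈ 15320.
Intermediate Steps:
L(f) = (14 + f)/(12 + f)
b(n, W) = -304 - W
15015 - b(-30, L(12)) = 15015 - (-304 - (14 + 12)/(12 + 12)) = 15015 - (-304 - 26/24) = 15015 - (-304 - 1*13/12) = 15015 - (-304 - 13/12) = 15015 - 1*(-3661/12) = 15015 + 3661/12 = 183841/12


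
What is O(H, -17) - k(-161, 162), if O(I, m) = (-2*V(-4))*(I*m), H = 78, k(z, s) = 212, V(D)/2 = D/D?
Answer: 5092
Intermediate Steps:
V(D) = 2 (V(D) = 2*(D/D) = 2*1 = 2)
O(I, m) = -4*I*m (O(I, m) = (-2*2)*(I*m) = -4*I*m)
O(H, -17) - k(-161, 162) = -4*78*(-17) - 1*212 = 5304 - 212 = 5092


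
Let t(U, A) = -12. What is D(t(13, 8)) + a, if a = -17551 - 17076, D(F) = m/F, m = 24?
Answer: -34629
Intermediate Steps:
D(F) = 24/F
a = -34627
D(t(13, 8)) + a = 24/(-12) - 34627 = 24*(-1/12) - 34627 = -2 - 34627 = -34629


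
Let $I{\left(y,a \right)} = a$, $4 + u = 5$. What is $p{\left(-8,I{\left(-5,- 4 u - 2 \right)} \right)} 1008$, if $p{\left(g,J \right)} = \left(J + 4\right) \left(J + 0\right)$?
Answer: $12096$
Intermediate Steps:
$u = 1$ ($u = -4 + 5 = 1$)
$p{\left(g,J \right)} = J \left(4 + J\right)$ ($p{\left(g,J \right)} = \left(4 + J\right) J = J \left(4 + J\right)$)
$p{\left(-8,I{\left(-5,- 4 u - 2 \right)} \right)} 1008 = \left(\left(-4\right) 1 - 2\right) \left(4 - 6\right) 1008 = \left(-4 - 2\right) \left(4 - 6\right) 1008 = - 6 \left(4 - 6\right) 1008 = \left(-6\right) \left(-2\right) 1008 = 12 \cdot 1008 = 12096$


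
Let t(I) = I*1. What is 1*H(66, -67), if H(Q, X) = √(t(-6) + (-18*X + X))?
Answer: √1133 ≈ 33.660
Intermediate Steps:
t(I) = I
H(Q, X) = √(-6 - 17*X) (H(Q, X) = √(-6 + (-18*X + X)) = √(-6 - 17*X))
1*H(66, -67) = 1*√(-6 - 17*(-67)) = 1*√(-6 + 1139) = 1*√1133 = √1133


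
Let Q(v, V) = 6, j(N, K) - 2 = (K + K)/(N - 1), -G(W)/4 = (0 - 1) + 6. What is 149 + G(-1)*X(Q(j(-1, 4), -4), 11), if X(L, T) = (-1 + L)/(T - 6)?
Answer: 129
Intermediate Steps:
G(W) = -20 (G(W) = -4*((0 - 1) + 6) = -4*(-1 + 6) = -4*5 = -20)
j(N, K) = 2 + 2*K/(-1 + N) (j(N, K) = 2 + (K + K)/(N - 1) = 2 + (2*K)/(-1 + N) = 2 + 2*K/(-1 + N))
X(L, T) = (-1 + L)/(-6 + T)
149 + G(-1)*X(Q(j(-1, 4), -4), 11) = 149 - 20*(-1 + 6)/(-6 + 11) = 149 - 20*5/5 = 149 - 4*5 = 149 - 20*1 = 149 - 20 = 129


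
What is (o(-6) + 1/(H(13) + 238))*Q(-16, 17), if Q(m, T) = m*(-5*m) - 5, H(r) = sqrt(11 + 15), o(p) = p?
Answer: 218109475/28309 + 1285*sqrt(26)/56618 ≈ 7704.7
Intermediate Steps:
H(r) = sqrt(26)
Q(m, T) = -5 - 5*m**2 (Q(m, T) = -5*m**2 - 5 = -5 - 5*m**2)
(o(-6) + 1/(H(13) + 238))*Q(-16, 17) = (-6 + 1/(sqrt(26) + 238))*(-5 - 5*(-16)**2) = (-6 + 1/(238 + sqrt(26)))*(-5 - 5*256) = (-6 + 1/(238 + sqrt(26)))*(-5 - 1280) = (-6 + 1/(238 + sqrt(26)))*(-1285) = 7710 - 1285/(238 + sqrt(26))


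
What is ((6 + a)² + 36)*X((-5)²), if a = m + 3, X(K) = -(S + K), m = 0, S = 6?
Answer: -3627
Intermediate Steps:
X(K) = -6 - K (X(K) = -(6 + K) = -6 - K)
a = 3 (a = 0 + 3 = 3)
((6 + a)² + 36)*X((-5)²) = ((6 + 3)² + 36)*(-6 - 1*(-5)²) = (9² + 36)*(-6 - 1*25) = (81 + 36)*(-6 - 25) = 117*(-31) = -3627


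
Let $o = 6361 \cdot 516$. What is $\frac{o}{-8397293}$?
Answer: $- \frac{3282276}{8397293} \approx -0.39087$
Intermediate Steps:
$o = 3282276$
$\frac{o}{-8397293} = \frac{3282276}{-8397293} = 3282276 \left(- \frac{1}{8397293}\right) = - \frac{3282276}{8397293}$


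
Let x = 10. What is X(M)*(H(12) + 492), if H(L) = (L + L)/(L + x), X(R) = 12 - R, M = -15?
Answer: 146448/11 ≈ 13313.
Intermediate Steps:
H(L) = 2*L/(10 + L) (H(L) = (L + L)/(L + 10) = (2*L)/(10 + L) = 2*L/(10 + L))
X(M)*(H(12) + 492) = (12 - 1*(-15))*(2*12/(10 + 12) + 492) = (12 + 15)*(2*12/22 + 492) = 27*(2*12*(1/22) + 492) = 27*(12/11 + 492) = 27*(5424/11) = 146448/11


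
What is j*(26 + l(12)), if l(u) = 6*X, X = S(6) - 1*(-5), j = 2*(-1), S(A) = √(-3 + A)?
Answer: -112 - 12*√3 ≈ -132.78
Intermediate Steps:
j = -2
X = 5 + √3 (X = √(-3 + 6) - 1*(-5) = √3 + 5 = 5 + √3 ≈ 6.7320)
l(u) = 30 + 6*√3 (l(u) = 6*(5 + √3) = 30 + 6*√3)
j*(26 + l(12)) = -2*(26 + (30 + 6*√3)) = -2*(56 + 6*√3) = -112 - 12*√3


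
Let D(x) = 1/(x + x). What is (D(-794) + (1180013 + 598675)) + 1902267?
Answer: 5845356539/1588 ≈ 3.6810e+6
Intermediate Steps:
D(x) = 1/(2*x)
(D(-794) + (1180013 + 598675)) + 1902267 = ((½)/(-794) + (1180013 + 598675)) + 1902267 = ((½)*(-1/794) + 1778688) + 1902267 = (-1/1588 + 1778688) + 1902267 = 2824556543/1588 + 1902267 = 5845356539/1588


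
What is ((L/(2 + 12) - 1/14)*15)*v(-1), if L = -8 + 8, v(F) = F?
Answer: 15/14 ≈ 1.0714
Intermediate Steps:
L = 0
((L/(2 + 12) - 1/14)*15)*v(-1) = ((0/(2 + 12) - 1/14)*15)*(-1) = ((0/14 - 1*1/14)*15)*(-1) = ((0*(1/14) - 1/14)*15)*(-1) = ((0 - 1/14)*15)*(-1) = -1/14*15*(-1) = -15/14*(-1) = 15/14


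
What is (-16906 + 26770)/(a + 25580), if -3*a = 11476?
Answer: 3699/8158 ≈ 0.45342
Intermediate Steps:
a = -11476/3 (a = -⅓*11476 = -11476/3 ≈ -3825.3)
(-16906 + 26770)/(a + 25580) = (-16906 + 26770)/(-11476/3 + 25580) = 9864/(65264/3) = 9864*(3/65264) = 3699/8158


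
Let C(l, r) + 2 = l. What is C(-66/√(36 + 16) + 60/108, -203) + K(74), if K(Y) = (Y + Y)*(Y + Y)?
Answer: 197123/9 - 33*√13/13 ≈ 21893.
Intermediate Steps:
K(Y) = 4*Y² (K(Y) = (2*Y)*(2*Y) = 4*Y²)
C(l, r) = -2 + l
C(-66/√(36 + 16) + 60/108, -203) + K(74) = (-2 + (-66/√(36 + 16) + 60/108)) + 4*74² = (-2 + (-66*√13/26 + 60*(1/108))) + 4*5476 = (-2 + (-66*√13/26 + 5/9)) + 21904 = (-2 + (-33*√13/13 + 5/9)) + 21904 = (-2 + (5/9 - 33*√13/13)) + 21904 = (-13/9 - 33*√13/13) + 21904 = 197123/9 - 33*√13/13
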